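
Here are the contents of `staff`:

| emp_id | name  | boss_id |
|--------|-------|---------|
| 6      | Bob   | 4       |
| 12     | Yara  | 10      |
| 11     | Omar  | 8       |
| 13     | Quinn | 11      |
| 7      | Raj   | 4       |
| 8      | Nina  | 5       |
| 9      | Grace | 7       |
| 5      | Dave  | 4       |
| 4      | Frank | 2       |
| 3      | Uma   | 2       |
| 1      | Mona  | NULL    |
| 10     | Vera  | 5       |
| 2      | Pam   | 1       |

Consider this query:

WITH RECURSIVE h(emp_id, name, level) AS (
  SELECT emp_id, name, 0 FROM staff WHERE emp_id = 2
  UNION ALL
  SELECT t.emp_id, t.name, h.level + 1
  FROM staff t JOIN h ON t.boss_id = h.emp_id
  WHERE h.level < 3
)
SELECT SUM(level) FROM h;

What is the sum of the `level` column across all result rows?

17

Base: emp_id=2 (Pam) at level 0.
Iteration 1: rows with boss_id in {2} -> Uma (id 3, level 1), Frank (id 4, level 1).
Iteration 2: rows with boss_id in {3,4} -> Dave (id 5, level 2), Bob (id 6, level 2), Raj (id 7, level 2).
Iteration 3: rows with boss_id in {5,6,7} -> Nina (id 8, level 3), Grace (id 9, level 3), Vera (id 10, level 3).
Iteration 4: level < 3 fails for all current rows; recursion stops.
SUM(level) = 0 + 1 + 1 + 2 + 2 + 2 + 3 + 3 + 3 = 17.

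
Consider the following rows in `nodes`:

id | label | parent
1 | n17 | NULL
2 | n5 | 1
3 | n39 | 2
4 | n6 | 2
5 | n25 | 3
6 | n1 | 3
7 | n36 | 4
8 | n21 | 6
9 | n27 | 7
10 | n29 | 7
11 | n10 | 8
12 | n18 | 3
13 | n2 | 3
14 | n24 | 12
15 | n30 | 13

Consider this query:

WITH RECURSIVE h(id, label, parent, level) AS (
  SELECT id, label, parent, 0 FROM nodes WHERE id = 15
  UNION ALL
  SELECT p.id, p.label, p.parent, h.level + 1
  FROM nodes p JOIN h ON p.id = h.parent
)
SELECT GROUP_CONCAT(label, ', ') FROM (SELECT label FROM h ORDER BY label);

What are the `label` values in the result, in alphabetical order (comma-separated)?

n17, n2, n30, n39, n5

Base: id=15 (n30), parent=13, level 0.
Iteration 1: join on id=13 -> n2 (id 13, parent=3, level 1).
Iteration 2: join on id=3 -> n39 (id 3, parent=2, level 2).
Iteration 3: join on id=2 -> n5 (id 2, parent=1, level 3).
Iteration 4: join on id=1 -> n17 (id 1, parent=NULL, level 4).
Iteration 5: parent is NULL; no match; recursion stops.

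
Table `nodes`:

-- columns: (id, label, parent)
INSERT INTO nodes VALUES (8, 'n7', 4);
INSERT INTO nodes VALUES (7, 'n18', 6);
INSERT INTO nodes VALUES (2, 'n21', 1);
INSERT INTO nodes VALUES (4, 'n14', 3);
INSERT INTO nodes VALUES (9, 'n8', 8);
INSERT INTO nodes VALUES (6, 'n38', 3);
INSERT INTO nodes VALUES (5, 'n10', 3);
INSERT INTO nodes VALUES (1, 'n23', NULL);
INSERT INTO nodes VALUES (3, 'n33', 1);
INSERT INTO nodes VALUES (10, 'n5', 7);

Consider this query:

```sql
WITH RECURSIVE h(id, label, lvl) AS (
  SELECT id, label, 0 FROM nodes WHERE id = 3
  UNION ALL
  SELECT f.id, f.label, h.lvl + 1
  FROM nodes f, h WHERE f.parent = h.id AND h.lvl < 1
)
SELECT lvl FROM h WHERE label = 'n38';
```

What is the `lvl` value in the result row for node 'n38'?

Base: id=3 (n33) at lvl 0.
Iteration 1: rows with parent in {3} -> n14 (id 4, lvl 1), n10 (id 5, lvl 1), n38 (id 6, lvl 1).
Iteration 2: lvl < 1 fails for all current rows; recursion stops.

1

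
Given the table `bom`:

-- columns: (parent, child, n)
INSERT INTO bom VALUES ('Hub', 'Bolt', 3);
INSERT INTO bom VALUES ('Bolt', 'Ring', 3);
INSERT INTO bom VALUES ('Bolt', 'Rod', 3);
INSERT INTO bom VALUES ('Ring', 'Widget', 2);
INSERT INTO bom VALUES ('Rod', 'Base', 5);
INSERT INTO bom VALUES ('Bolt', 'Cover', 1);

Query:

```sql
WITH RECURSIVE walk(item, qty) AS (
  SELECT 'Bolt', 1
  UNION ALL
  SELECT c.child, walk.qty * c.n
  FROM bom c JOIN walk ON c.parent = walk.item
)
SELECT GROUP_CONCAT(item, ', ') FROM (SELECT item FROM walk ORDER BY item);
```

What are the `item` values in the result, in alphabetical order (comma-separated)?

Base, Bolt, Cover, Ring, Rod, Widget

Base: (Bolt, qty=1).
Iteration 1: components of {Bolt} -> Cover = 1*1 = 1, Ring = 1*3 = 3, Rod = 1*3 = 3.
Iteration 2: components of {Cover,Ring,Rod} -> Base = 3*5 = 15, Widget = 3*2 = 6.
Iteration 3: no further components; recursion stops.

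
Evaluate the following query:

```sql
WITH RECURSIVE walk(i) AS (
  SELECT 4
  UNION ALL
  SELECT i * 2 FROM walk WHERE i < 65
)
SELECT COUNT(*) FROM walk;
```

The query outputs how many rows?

6

Base: i=4.
Iteration 1: 4 < 65 holds -> i = 4 * 2 = 8.
Iteration 2: 8 < 65 holds -> i = 8 * 2 = 16.
Iteration 3: 16 < 65 holds -> i = 16 * 2 = 32.
Iteration 4: 32 < 65 holds -> i = 32 * 2 = 64.
Iteration 5: 64 < 65 holds -> i = 64 * 2 = 128.
Iteration 6: 128 < 65 fails; recursion stops.
Total rows emitted: 6.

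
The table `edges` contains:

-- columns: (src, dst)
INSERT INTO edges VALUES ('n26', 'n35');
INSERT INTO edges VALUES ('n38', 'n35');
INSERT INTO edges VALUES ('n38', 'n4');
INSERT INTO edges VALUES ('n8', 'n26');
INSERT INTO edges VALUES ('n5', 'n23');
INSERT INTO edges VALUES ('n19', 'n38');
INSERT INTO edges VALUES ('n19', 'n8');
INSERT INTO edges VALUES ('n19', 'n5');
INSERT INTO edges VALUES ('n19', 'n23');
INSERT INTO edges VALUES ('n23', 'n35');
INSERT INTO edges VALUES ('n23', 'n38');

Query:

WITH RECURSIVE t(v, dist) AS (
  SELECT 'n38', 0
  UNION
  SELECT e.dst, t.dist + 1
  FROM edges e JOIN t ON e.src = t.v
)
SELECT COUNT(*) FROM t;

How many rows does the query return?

3

Base: (n38, dist=0).
Iteration 1: edges from {n38} -> (n35, dist=1), (n4, dist=1).
Iteration 2: no outgoing edges from {n35,n4}; recursion stops.
Total rows emitted: 3.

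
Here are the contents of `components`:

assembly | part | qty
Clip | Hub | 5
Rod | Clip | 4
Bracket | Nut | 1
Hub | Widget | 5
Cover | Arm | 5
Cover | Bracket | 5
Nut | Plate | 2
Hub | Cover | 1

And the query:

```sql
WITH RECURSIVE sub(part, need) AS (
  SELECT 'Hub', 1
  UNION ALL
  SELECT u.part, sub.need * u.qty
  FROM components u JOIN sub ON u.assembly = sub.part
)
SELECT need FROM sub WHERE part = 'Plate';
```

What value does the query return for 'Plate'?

Base: (Hub, need=1).
Iteration 1: components of {Hub} -> Cover = 1*1 = 1, Widget = 1*5 = 5.
Iteration 2: components of {Cover,Widget} -> Arm = 1*5 = 5, Bracket = 1*5 = 5.
Iteration 3: components of {Arm,Bracket} -> Nut = 5*1 = 5.
Iteration 4: components of {Nut} -> Plate = 5*2 = 10.
Iteration 5: no further components; recursion stops.

10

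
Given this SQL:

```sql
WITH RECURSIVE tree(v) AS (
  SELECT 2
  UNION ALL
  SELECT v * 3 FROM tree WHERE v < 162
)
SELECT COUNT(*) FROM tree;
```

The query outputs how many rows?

Base: v=2.
Iteration 1: 2 < 162 holds -> v = 2 * 3 = 6.
Iteration 2: 6 < 162 holds -> v = 6 * 3 = 18.
Iteration 3: 18 < 162 holds -> v = 18 * 3 = 54.
Iteration 4: 54 < 162 holds -> v = 54 * 3 = 162.
Iteration 5: 162 < 162 fails; recursion stops.
Total rows emitted: 5.

5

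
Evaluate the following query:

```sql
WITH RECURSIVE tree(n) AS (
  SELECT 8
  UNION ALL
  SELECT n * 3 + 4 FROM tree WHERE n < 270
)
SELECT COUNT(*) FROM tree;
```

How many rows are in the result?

Base: n=8.
Iteration 1: 8 < 270 holds -> n = 8 * 3 + 4 = 28.
Iteration 2: 28 < 270 holds -> n = 28 * 3 + 4 = 88.
Iteration 3: 88 < 270 holds -> n = 88 * 3 + 4 = 268.
Iteration 4: 268 < 270 holds -> n = 268 * 3 + 4 = 808.
Iteration 5: 808 < 270 fails; recursion stops.
Total rows emitted: 5.

5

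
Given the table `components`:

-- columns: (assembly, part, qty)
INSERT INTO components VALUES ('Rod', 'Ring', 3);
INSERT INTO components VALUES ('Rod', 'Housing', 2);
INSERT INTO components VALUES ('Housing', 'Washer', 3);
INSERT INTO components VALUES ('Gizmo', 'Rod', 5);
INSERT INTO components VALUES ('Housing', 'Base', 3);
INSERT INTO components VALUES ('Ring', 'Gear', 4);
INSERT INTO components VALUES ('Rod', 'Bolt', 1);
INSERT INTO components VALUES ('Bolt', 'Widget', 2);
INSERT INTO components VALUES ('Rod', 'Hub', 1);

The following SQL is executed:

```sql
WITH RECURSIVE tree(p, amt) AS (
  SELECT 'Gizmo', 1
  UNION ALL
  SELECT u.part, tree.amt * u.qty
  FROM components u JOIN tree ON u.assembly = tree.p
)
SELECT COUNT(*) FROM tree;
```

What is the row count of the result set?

Base: (Gizmo, amt=1).
Iteration 1: components of {Gizmo} -> Rod = 1*5 = 5.
Iteration 2: components of {Rod} -> Bolt = 5*1 = 5, Housing = 5*2 = 10, Hub = 5*1 = 5, Ring = 5*3 = 15.
Iteration 3: components of {Bolt,Housing,Hub,Ring} -> Base = 10*3 = 30, Gear = 15*4 = 60, Washer = 10*3 = 30, Widget = 5*2 = 10.
Iteration 4: no further components; recursion stops.
Total rows emitted: 10.

10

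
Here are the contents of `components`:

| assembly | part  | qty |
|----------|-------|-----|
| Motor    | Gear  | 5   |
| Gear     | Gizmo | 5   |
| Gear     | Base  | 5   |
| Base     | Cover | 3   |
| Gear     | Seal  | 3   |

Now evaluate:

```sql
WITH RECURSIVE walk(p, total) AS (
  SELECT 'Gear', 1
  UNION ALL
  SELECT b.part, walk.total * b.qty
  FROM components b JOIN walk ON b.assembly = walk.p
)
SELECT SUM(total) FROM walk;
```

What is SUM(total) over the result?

29

Base: (Gear, total=1).
Iteration 1: components of {Gear} -> Base = 1*5 = 5, Gizmo = 1*5 = 5, Seal = 1*3 = 3.
Iteration 2: components of {Base,Gizmo,Seal} -> Cover = 5*3 = 15.
Iteration 3: no further components; recursion stops.
SUM(total) = 1 + 5 + 5 + 3 + 15 = 29.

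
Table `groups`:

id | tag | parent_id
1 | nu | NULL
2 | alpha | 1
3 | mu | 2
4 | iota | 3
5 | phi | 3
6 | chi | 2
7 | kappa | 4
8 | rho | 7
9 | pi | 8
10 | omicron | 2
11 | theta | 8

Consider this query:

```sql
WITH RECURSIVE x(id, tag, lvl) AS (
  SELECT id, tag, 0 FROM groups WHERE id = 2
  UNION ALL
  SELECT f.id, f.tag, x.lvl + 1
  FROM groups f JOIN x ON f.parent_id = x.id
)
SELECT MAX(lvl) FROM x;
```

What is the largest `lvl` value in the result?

5

Base: id=2 (alpha) at lvl 0.
Iteration 1: rows with parent_id in {2} -> mu (id 3, lvl 1), chi (id 6, lvl 1), omicron (id 10, lvl 1).
Iteration 2: rows with parent_id in {3,6,10} -> iota (id 4, lvl 2), phi (id 5, lvl 2).
Iteration 3: rows with parent_id in {4,5} -> kappa (id 7, lvl 3).
Iteration 4: rows with parent_id in {7} -> rho (id 8, lvl 4).
Iteration 5: rows with parent_id in {8} -> pi (id 9, lvl 5), theta (id 11, lvl 5).
Iteration 6: no rows with parent_id in {9,11}; recursion stops.
lvl values: 0, 1, 1, 1, 2, 2, 3, 4, 5, 5; the maximum is 5.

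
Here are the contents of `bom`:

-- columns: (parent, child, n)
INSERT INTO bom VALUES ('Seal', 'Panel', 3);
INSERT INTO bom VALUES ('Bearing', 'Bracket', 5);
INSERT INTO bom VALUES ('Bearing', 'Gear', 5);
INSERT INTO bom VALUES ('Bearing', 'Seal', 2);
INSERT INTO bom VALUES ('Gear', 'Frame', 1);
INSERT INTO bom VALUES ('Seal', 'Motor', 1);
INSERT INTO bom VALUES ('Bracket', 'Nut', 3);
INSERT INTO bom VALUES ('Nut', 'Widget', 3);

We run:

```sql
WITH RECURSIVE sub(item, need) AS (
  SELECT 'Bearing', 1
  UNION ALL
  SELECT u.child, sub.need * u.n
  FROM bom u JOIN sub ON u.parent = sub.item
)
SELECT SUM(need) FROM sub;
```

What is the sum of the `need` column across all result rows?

86

Base: (Bearing, need=1).
Iteration 1: components of {Bearing} -> Bracket = 1*5 = 5, Gear = 1*5 = 5, Seal = 1*2 = 2.
Iteration 2: components of {Bracket,Gear,Seal} -> Frame = 5*1 = 5, Motor = 2*1 = 2, Nut = 5*3 = 15, Panel = 2*3 = 6.
Iteration 3: components of {Frame,Motor,Nut,Panel} -> Widget = 15*3 = 45.
Iteration 4: no further components; recursion stops.
SUM(need) = 1 + 2 + 5 + 5 + 2 + 6 + 5 + 15 + 45 = 86.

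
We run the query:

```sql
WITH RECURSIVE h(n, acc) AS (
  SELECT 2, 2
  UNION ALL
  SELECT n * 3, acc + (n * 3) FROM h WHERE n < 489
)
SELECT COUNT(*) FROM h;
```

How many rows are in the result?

Base: n=2, acc=2.
Iteration 1: 2 < 489 holds -> n = 2 * 3 = 6, acc = 2 + 6 = 8.
Iteration 2: 6 < 489 holds -> n = 6 * 3 = 18, acc = 8 + 18 = 26.
Iteration 3: 18 < 489 holds -> n = 18 * 3 = 54, acc = 26 + 54 = 80.
Iteration 4: 54 < 489 holds -> n = 54 * 3 = 162, acc = 80 + 162 = 242.
Iteration 5: 162 < 489 holds -> n = 162 * 3 = 486, acc = 242 + 486 = 728.
Iteration 6: 486 < 489 holds -> n = 486 * 3 = 1458, acc = 728 + 1458 = 2186.
Iteration 7: 1458 < 489 fails; recursion stops.
Total rows emitted: 7.

7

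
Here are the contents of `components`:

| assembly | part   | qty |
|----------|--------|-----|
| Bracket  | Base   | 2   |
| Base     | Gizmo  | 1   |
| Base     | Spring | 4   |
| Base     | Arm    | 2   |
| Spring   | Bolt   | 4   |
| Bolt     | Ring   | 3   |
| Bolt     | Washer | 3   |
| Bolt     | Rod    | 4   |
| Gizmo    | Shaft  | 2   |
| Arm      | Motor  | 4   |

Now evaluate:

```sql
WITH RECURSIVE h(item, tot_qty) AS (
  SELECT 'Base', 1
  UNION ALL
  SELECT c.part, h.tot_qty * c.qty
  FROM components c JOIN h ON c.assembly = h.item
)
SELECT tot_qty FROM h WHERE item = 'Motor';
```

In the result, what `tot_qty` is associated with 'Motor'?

8

Base: (Base, tot_qty=1).
Iteration 1: components of {Base} -> Arm = 1*2 = 2, Gizmo = 1*1 = 1, Spring = 1*4 = 4.
Iteration 2: components of {Arm,Gizmo,Spring} -> Bolt = 4*4 = 16, Motor = 2*4 = 8, Shaft = 1*2 = 2.
Iteration 3: components of {Bolt,Motor,Shaft} -> Ring = 16*3 = 48, Rod = 16*4 = 64, Washer = 16*3 = 48.
Iteration 4: no further components; recursion stops.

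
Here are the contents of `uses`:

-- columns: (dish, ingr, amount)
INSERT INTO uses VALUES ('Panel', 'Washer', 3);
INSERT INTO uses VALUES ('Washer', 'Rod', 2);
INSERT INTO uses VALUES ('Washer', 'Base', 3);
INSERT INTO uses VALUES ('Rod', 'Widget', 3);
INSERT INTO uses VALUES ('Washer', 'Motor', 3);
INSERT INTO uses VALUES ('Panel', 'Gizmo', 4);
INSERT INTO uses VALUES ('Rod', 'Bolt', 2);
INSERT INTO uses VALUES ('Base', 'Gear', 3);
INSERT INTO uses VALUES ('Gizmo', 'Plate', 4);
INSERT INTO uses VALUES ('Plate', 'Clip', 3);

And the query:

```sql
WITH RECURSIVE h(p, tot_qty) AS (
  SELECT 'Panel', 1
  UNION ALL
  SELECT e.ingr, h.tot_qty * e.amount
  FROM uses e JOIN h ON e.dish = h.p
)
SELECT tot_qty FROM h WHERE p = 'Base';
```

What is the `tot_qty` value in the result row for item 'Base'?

Base: (Panel, tot_qty=1).
Iteration 1: components of {Panel} -> Gizmo = 1*4 = 4, Washer = 1*3 = 3.
Iteration 2: components of {Gizmo,Washer} -> Base = 3*3 = 9, Motor = 3*3 = 9, Plate = 4*4 = 16, Rod = 3*2 = 6.
Iteration 3: components of {Base,Motor,Plate,Rod} -> Bolt = 6*2 = 12, Clip = 16*3 = 48, Gear = 9*3 = 27, Widget = 6*3 = 18.
Iteration 4: no further components; recursion stops.

9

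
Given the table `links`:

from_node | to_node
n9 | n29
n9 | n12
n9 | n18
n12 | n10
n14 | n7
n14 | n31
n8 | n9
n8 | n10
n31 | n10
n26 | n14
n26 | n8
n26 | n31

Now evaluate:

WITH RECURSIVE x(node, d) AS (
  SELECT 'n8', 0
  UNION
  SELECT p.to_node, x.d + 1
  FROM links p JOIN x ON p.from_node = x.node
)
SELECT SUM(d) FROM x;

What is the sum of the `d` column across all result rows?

Base: (n8, d=0).
Iteration 1: edges from {n8} -> (n10, d=1), (n9, d=1).
Iteration 2: edges from {n10,n9} -> (n12, d=2), (n18, d=2), (n29, d=2).
Iteration 3: edges from {n12,n18,n29} -> (n10, d=3).
Iteration 4: no outgoing edges from {n10}; recursion stops.
SUM(d) = 0 + 1 + 1 + 2 + 2 + 2 + 3 = 11.

11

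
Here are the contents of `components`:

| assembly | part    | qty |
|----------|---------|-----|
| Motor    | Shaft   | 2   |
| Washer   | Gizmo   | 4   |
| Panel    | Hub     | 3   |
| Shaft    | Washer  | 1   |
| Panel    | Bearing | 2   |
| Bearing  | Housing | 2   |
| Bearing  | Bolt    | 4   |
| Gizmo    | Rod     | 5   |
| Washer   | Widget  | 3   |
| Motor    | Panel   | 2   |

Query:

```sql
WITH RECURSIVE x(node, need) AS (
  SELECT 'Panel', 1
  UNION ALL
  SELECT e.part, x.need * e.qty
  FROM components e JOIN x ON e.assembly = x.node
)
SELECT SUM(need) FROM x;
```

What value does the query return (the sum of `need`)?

Base: (Panel, need=1).
Iteration 1: components of {Panel} -> Bearing = 1*2 = 2, Hub = 1*3 = 3.
Iteration 2: components of {Bearing,Hub} -> Bolt = 2*4 = 8, Housing = 2*2 = 4.
Iteration 3: no further components; recursion stops.
SUM(need) = 1 + 3 + 2 + 4 + 8 = 18.

18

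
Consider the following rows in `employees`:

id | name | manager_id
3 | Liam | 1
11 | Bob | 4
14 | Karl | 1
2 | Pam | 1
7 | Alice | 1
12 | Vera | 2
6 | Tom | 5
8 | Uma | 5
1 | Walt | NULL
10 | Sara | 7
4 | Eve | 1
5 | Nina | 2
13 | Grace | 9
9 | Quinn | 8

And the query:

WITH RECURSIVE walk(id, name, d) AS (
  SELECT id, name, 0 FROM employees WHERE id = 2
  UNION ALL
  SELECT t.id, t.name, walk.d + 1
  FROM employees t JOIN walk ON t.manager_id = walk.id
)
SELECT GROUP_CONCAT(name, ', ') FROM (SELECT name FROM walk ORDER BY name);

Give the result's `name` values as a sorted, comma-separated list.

Grace, Nina, Pam, Quinn, Tom, Uma, Vera

Base: id=2 (Pam) at d 0.
Iteration 1: rows with manager_id in {2} -> Nina (id 5, d 1), Vera (id 12, d 1).
Iteration 2: rows with manager_id in {5,12} -> Tom (id 6, d 2), Uma (id 8, d 2).
Iteration 3: rows with manager_id in {6,8} -> Quinn (id 9, d 3).
Iteration 4: rows with manager_id in {9} -> Grace (id 13, d 4).
Iteration 5: no rows with manager_id in {13}; recursion stops.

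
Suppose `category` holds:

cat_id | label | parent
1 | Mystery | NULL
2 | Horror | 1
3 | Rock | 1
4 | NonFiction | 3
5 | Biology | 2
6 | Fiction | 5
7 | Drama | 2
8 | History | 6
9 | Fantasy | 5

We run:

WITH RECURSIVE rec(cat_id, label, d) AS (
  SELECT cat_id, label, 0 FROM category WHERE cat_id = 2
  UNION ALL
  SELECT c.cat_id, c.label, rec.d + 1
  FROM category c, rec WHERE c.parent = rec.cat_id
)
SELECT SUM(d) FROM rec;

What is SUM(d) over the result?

Base: cat_id=2 (Horror) at d 0.
Iteration 1: rows with parent in {2} -> Biology (id 5, d 1), Drama (id 7, d 1).
Iteration 2: rows with parent in {5,7} -> Fiction (id 6, d 2), Fantasy (id 9, d 2).
Iteration 3: rows with parent in {6,9} -> History (id 8, d 3).
Iteration 4: no rows with parent in {8}; recursion stops.
SUM(d) = 0 + 1 + 1 + 2 + 2 + 3 = 9.

9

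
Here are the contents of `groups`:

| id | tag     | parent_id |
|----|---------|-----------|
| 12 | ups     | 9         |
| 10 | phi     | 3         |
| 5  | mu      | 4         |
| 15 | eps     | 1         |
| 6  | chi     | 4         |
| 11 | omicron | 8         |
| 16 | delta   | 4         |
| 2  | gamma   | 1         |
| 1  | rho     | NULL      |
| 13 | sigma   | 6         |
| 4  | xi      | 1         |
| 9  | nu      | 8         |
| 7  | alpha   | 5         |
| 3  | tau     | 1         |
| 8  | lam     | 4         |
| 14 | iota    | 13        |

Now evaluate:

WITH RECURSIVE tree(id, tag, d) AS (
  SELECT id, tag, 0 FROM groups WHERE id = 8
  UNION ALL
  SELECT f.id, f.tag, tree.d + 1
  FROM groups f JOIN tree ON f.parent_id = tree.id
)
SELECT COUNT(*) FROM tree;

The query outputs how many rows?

Base: id=8 (lam) at d 0.
Iteration 1: rows with parent_id in {8} -> nu (id 9, d 1), omicron (id 11, d 1).
Iteration 2: rows with parent_id in {9,11} -> ups (id 12, d 2).
Iteration 3: no rows with parent_id in {12}; recursion stops.
Total rows emitted: 4.

4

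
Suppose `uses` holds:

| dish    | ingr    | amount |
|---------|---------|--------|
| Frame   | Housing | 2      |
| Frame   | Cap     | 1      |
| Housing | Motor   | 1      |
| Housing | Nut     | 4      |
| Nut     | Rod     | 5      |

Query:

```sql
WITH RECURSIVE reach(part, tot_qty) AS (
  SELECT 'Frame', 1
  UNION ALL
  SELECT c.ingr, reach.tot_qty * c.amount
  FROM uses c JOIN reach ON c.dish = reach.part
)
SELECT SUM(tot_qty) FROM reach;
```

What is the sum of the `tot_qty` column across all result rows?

54

Base: (Frame, tot_qty=1).
Iteration 1: components of {Frame} -> Cap = 1*1 = 1, Housing = 1*2 = 2.
Iteration 2: components of {Cap,Housing} -> Motor = 2*1 = 2, Nut = 2*4 = 8.
Iteration 3: components of {Motor,Nut} -> Rod = 8*5 = 40.
Iteration 4: no further components; recursion stops.
SUM(tot_qty) = 1 + 2 + 1 + 2 + 8 + 40 = 54.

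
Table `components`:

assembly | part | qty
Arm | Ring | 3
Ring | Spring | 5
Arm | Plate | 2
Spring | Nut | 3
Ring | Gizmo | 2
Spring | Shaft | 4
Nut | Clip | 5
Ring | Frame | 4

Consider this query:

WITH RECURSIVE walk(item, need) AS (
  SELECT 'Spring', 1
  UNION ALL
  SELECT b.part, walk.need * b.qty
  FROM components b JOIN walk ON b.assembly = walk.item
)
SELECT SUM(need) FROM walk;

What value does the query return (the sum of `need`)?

23

Base: (Spring, need=1).
Iteration 1: components of {Spring} -> Nut = 1*3 = 3, Shaft = 1*4 = 4.
Iteration 2: components of {Nut,Shaft} -> Clip = 3*5 = 15.
Iteration 3: no further components; recursion stops.
SUM(need) = 1 + 3 + 4 + 15 = 23.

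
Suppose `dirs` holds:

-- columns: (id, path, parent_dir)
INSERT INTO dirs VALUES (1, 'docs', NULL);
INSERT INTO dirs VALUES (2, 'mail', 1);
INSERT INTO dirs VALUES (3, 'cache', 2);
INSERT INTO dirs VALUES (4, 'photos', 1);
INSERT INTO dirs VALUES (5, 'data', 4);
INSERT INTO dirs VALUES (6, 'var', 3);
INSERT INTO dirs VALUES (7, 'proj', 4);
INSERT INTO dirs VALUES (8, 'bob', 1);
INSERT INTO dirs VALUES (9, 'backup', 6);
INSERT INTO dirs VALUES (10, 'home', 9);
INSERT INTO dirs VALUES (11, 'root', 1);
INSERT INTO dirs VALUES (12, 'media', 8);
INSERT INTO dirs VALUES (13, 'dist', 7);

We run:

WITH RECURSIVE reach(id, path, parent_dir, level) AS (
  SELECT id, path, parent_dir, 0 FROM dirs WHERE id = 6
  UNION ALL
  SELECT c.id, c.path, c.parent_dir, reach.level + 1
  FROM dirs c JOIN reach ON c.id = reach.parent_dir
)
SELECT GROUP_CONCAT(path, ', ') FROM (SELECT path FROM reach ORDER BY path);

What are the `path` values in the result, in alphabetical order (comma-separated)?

Base: id=6 (var), parent_dir=3, level 0.
Iteration 1: join on id=3 -> cache (id 3, parent_dir=2, level 1).
Iteration 2: join on id=2 -> mail (id 2, parent_dir=1, level 2).
Iteration 3: join on id=1 -> docs (id 1, parent_dir=NULL, level 3).
Iteration 4: parent_dir is NULL; no match; recursion stops.

cache, docs, mail, var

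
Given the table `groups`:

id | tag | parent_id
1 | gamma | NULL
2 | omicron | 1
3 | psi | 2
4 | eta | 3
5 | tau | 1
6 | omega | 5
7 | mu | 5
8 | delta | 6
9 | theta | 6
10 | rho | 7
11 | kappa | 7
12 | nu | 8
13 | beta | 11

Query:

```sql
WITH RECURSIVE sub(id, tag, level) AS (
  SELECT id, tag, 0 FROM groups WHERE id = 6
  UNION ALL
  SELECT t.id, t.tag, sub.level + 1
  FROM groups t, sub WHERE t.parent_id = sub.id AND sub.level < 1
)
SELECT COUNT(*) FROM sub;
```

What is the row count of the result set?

Base: id=6 (omega) at level 0.
Iteration 1: rows with parent_id in {6} -> delta (id 8, level 1), theta (id 9, level 1).
Iteration 2: level < 1 fails for all current rows; recursion stops.
Total rows emitted: 3.

3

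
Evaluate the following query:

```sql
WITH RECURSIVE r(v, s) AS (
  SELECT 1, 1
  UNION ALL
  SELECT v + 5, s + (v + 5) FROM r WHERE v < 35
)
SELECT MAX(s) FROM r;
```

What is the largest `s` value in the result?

148

Base: v=1, s=1.
Iteration 1: 1 < 35 holds -> v = 1 + 5 = 6, s = 1 + 6 = 7.
Iteration 2: 6 < 35 holds -> v = 6 + 5 = 11, s = 7 + 11 = 18.
Iteration 3: 11 < 35 holds -> v = 11 + 5 = 16, s = 18 + 16 = 34.
Iteration 4: 16 < 35 holds -> v = 16 + 5 = 21, s = 34 + 21 = 55.
Iteration 5: 21 < 35 holds -> v = 21 + 5 = 26, s = 55 + 26 = 81.
Iteration 6: 26 < 35 holds -> v = 26 + 5 = 31, s = 81 + 31 = 112.
Iteration 7: 31 < 35 holds -> v = 31 + 5 = 36, s = 112 + 36 = 148.
Iteration 8: 36 < 35 fails; recursion stops.
s values: 1, 7, 18, 34, 55, 81, 112, 148; the maximum is 148.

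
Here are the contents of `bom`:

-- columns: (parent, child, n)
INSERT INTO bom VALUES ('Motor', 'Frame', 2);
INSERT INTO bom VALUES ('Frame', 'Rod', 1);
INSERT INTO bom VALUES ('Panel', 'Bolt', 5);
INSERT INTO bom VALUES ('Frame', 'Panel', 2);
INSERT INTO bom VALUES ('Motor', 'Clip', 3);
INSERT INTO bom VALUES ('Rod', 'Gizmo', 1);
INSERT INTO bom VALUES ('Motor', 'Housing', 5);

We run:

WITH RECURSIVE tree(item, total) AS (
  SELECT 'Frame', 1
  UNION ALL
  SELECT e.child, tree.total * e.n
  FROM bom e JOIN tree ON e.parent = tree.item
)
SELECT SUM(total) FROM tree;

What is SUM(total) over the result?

15

Base: (Frame, total=1).
Iteration 1: components of {Frame} -> Panel = 1*2 = 2, Rod = 1*1 = 1.
Iteration 2: components of {Panel,Rod} -> Bolt = 2*5 = 10, Gizmo = 1*1 = 1.
Iteration 3: no further components; recursion stops.
SUM(total) = 1 + 2 + 1 + 10 + 1 = 15.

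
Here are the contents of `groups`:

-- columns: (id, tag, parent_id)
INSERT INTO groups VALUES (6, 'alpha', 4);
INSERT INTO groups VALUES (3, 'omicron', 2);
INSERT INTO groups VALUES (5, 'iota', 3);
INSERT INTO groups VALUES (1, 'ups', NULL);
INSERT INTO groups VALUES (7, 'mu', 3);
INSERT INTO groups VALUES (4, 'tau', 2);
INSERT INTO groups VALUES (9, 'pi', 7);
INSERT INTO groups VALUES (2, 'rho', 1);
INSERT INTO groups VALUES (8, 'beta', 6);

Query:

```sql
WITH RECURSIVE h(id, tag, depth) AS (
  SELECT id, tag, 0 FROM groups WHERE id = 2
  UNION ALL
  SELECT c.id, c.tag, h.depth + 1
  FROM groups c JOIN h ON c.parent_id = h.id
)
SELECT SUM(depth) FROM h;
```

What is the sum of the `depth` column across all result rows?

14

Base: id=2 (rho) at depth 0.
Iteration 1: rows with parent_id in {2} -> omicron (id 3, depth 1), tau (id 4, depth 1).
Iteration 2: rows with parent_id in {3,4} -> iota (id 5, depth 2), alpha (id 6, depth 2), mu (id 7, depth 2).
Iteration 3: rows with parent_id in {5,6,7} -> beta (id 8, depth 3), pi (id 9, depth 3).
Iteration 4: no rows with parent_id in {8,9}; recursion stops.
SUM(depth) = 0 + 1 + 1 + 2 + 2 + 2 + 3 + 3 = 14.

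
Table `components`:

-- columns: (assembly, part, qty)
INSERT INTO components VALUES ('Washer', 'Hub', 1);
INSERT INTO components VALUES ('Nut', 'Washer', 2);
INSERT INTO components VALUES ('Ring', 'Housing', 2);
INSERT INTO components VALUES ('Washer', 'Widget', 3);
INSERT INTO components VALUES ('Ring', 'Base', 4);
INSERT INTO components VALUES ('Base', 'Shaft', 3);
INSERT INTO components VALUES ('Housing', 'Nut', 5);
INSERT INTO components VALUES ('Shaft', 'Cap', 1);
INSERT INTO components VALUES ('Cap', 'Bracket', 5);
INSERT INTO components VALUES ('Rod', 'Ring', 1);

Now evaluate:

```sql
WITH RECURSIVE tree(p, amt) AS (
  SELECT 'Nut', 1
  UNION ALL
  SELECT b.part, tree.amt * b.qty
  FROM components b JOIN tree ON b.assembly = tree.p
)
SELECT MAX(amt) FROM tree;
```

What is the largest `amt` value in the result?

6

Base: (Nut, amt=1).
Iteration 1: components of {Nut} -> Washer = 1*2 = 2.
Iteration 2: components of {Washer} -> Hub = 2*1 = 2, Widget = 2*3 = 6.
Iteration 3: no further components; recursion stops.
amt values: 1, 2, 6, 2; the maximum is 6.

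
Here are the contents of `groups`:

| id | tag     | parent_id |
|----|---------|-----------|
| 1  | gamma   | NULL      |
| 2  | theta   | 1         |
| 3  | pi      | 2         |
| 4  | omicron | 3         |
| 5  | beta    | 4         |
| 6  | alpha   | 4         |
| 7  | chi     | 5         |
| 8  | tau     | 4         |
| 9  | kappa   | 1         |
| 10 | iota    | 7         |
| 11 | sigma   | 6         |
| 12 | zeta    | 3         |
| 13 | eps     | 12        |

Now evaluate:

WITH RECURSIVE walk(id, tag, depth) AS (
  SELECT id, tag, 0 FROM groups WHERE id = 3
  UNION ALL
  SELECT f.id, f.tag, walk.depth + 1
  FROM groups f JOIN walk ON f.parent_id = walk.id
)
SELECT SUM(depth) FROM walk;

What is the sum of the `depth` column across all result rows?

20

Base: id=3 (pi) at depth 0.
Iteration 1: rows with parent_id in {3} -> omicron (id 4, depth 1), zeta (id 12, depth 1).
Iteration 2: rows with parent_id in {4,12} -> beta (id 5, depth 2), alpha (id 6, depth 2), tau (id 8, depth 2), eps (id 13, depth 2).
Iteration 3: rows with parent_id in {5,6,8,13} -> chi (id 7, depth 3), sigma (id 11, depth 3).
Iteration 4: rows with parent_id in {7,11} -> iota (id 10, depth 4).
Iteration 5: no rows with parent_id in {10}; recursion stops.
SUM(depth) = 0 + 1 + 1 + 2 + 2 + 2 + 2 + 3 + 3 + 4 = 20.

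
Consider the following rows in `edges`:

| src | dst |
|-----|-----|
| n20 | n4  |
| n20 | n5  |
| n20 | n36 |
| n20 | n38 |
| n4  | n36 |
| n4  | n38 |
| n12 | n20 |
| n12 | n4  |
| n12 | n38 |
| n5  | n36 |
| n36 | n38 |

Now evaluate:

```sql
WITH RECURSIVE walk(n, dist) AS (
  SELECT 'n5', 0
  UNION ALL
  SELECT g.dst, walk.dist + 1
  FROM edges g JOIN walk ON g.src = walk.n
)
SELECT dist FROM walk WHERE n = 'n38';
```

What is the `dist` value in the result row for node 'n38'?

Base: (n5, dist=0).
Iteration 1: edges from {n5} -> (n36, dist=1).
Iteration 2: edges from {n36} -> (n38, dist=2).
Iteration 3: no outgoing edges from {n38}; recursion stops.

2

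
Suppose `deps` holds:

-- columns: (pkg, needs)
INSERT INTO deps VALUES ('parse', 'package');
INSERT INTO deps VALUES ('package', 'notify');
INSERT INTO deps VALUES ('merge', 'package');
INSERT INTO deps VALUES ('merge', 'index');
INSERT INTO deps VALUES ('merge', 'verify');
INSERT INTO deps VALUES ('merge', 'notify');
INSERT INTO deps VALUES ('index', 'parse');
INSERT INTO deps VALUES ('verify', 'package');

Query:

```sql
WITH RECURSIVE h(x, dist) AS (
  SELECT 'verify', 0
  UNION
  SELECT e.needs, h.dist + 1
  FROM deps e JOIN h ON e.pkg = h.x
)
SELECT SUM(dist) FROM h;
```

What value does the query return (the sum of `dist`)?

Base: (verify, dist=0).
Iteration 1: edges from {verify} -> (package, dist=1).
Iteration 2: edges from {package} -> (notify, dist=2).
Iteration 3: no outgoing edges from {notify}; recursion stops.
SUM(dist) = 0 + 1 + 2 = 3.

3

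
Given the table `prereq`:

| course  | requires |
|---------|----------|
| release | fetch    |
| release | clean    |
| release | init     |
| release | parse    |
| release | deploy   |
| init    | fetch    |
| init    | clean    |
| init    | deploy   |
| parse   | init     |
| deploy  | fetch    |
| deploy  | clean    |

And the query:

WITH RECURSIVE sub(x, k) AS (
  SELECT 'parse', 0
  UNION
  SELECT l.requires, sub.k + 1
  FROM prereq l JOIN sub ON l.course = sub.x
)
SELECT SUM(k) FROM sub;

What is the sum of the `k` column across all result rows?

13

Base: (parse, k=0).
Iteration 1: edges from {parse} -> (init, k=1).
Iteration 2: edges from {init} -> (clean, k=2), (deploy, k=2), (fetch, k=2).
Iteration 3: edges from {clean,deploy,fetch} -> (clean, k=3), (fetch, k=3).
Iteration 4: no outgoing edges from {clean,fetch}; recursion stops.
SUM(k) = 0 + 1 + 2 + 2 + 2 + 3 + 3 = 13.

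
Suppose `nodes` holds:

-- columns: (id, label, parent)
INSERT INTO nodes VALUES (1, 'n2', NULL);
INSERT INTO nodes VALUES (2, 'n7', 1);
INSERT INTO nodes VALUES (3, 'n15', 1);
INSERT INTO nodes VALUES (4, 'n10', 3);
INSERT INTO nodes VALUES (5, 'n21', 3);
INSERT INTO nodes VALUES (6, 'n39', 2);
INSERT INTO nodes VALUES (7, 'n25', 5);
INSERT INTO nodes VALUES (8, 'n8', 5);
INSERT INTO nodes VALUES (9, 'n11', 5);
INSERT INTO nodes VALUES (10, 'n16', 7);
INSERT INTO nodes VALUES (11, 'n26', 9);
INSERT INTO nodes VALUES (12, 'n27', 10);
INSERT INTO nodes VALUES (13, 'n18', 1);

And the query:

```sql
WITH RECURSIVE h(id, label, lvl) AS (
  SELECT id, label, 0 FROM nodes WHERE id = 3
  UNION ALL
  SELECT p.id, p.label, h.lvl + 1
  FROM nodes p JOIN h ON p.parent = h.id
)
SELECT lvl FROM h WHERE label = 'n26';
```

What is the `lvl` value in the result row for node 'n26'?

3

Base: id=3 (n15) at lvl 0.
Iteration 1: rows with parent in {3} -> n10 (id 4, lvl 1), n21 (id 5, lvl 1).
Iteration 2: rows with parent in {4,5} -> n25 (id 7, lvl 2), n8 (id 8, lvl 2), n11 (id 9, lvl 2).
Iteration 3: rows with parent in {7,8,9} -> n16 (id 10, lvl 3), n26 (id 11, lvl 3).
Iteration 4: rows with parent in {10,11} -> n27 (id 12, lvl 4).
Iteration 5: no rows with parent in {12}; recursion stops.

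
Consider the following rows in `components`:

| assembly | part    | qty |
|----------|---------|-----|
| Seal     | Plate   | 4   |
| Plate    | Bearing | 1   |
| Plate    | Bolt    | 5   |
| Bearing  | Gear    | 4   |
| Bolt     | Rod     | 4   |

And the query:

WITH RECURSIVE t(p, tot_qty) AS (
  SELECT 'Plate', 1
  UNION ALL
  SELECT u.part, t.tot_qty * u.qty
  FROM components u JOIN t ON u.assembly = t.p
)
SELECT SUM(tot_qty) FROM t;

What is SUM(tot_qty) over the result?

Base: (Plate, tot_qty=1).
Iteration 1: components of {Plate} -> Bearing = 1*1 = 1, Bolt = 1*5 = 5.
Iteration 2: components of {Bearing,Bolt} -> Gear = 1*4 = 4, Rod = 5*4 = 20.
Iteration 3: no further components; recursion stops.
SUM(tot_qty) = 1 + 1 + 5 + 4 + 20 = 31.

31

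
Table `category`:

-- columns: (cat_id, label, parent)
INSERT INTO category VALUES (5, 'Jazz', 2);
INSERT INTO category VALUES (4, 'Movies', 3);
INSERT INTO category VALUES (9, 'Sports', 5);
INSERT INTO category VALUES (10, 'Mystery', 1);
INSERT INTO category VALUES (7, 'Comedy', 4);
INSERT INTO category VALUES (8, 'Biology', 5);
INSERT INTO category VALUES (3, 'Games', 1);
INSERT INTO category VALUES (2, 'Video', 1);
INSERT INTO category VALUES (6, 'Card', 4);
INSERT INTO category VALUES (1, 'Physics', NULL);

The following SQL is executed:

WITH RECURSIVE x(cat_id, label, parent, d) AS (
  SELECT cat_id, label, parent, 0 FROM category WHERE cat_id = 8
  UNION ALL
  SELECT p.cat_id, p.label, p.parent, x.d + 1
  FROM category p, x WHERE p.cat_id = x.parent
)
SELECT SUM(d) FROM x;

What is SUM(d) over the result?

Base: cat_id=8 (Biology), parent=5, d 0.
Iteration 1: join on cat_id=5 -> Jazz (id 5, parent=2, d 1).
Iteration 2: join on cat_id=2 -> Video (id 2, parent=1, d 2).
Iteration 3: join on cat_id=1 -> Physics (id 1, parent=NULL, d 3).
Iteration 4: parent is NULL; no match; recursion stops.
SUM(d) = 0 + 1 + 2 + 3 = 6.

6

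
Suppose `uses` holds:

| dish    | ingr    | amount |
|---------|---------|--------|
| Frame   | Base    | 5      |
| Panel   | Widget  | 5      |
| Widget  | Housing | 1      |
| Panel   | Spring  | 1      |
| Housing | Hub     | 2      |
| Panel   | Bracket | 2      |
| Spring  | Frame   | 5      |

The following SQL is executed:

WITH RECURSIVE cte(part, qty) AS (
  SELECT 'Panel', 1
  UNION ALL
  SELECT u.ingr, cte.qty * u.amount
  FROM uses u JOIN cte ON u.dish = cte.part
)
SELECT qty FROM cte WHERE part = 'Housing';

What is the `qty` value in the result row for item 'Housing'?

5

Base: (Panel, qty=1).
Iteration 1: components of {Panel} -> Bracket = 1*2 = 2, Spring = 1*1 = 1, Widget = 1*5 = 5.
Iteration 2: components of {Bracket,Spring,Widget} -> Frame = 1*5 = 5, Housing = 5*1 = 5.
Iteration 3: components of {Frame,Housing} -> Base = 5*5 = 25, Hub = 5*2 = 10.
Iteration 4: no further components; recursion stops.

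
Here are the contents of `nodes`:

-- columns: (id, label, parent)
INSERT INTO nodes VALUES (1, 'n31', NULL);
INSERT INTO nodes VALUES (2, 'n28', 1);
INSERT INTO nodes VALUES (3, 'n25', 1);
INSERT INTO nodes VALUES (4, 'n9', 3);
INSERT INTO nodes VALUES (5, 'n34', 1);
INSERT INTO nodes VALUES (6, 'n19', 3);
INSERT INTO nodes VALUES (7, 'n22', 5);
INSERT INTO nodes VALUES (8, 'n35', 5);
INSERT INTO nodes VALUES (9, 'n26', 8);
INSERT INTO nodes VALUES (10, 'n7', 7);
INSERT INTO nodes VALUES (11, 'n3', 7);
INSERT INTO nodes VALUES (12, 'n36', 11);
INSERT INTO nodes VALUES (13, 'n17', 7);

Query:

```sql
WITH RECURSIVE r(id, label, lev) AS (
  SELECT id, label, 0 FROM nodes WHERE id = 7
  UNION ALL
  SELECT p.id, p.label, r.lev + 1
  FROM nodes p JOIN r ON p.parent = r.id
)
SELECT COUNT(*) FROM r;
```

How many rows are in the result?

5

Base: id=7 (n22) at lev 0.
Iteration 1: rows with parent in {7} -> n7 (id 10, lev 1), n3 (id 11, lev 1), n17 (id 13, lev 1).
Iteration 2: rows with parent in {10,11,13} -> n36 (id 12, lev 2).
Iteration 3: no rows with parent in {12}; recursion stops.
Total rows emitted: 5.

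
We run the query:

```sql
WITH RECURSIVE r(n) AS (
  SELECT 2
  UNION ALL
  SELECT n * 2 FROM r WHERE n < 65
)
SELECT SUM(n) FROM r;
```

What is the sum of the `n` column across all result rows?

254

Base: n=2.
Iteration 1: 2 < 65 holds -> n = 2 * 2 = 4.
Iteration 2: 4 < 65 holds -> n = 4 * 2 = 8.
Iteration 3: 8 < 65 holds -> n = 8 * 2 = 16.
Iteration 4: 16 < 65 holds -> n = 16 * 2 = 32.
Iteration 5: 32 < 65 holds -> n = 32 * 2 = 64.
Iteration 6: 64 < 65 holds -> n = 64 * 2 = 128.
Iteration 7: 128 < 65 fails; recursion stops.
SUM(n) = 2 + 4 + 8 + 16 + 32 + 64 + 128 = 254.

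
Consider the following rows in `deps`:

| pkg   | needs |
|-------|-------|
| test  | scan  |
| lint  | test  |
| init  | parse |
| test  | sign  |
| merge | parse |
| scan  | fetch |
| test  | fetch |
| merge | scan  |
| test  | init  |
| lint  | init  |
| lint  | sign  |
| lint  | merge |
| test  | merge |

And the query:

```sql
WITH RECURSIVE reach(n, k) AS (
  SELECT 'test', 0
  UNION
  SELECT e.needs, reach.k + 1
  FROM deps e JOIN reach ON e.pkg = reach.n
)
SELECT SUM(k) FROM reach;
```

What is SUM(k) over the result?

14

Base: (test, k=0).
Iteration 1: edges from {test} -> (fetch, k=1), (init, k=1), (merge, k=1), (scan, k=1), (sign, k=1).
Iteration 2: edges from {fetch,init,merge,scan,sign} -> (fetch, k=2), (parse, k=2), (scan, k=2). [UNION drops 1 duplicate row(s)]
Iteration 3: edges from {fetch,parse,scan} -> (fetch, k=3).
Iteration 4: no outgoing edges from {fetch}; recursion stops.
SUM(k) = 0 + 1 + 1 + 1 + 1 + 1 + 2 + 2 + 2 + 3 = 14.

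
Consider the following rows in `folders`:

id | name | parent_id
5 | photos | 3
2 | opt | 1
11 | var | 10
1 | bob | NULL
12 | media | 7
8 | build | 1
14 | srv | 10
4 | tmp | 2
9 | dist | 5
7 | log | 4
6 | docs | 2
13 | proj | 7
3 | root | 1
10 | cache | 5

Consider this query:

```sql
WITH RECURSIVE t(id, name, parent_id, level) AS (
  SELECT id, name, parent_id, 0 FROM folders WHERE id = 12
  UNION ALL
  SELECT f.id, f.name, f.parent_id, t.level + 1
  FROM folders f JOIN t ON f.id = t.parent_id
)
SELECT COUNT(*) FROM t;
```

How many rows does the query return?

Base: id=12 (media), parent_id=7, level 0.
Iteration 1: join on id=7 -> log (id 7, parent_id=4, level 1).
Iteration 2: join on id=4 -> tmp (id 4, parent_id=2, level 2).
Iteration 3: join on id=2 -> opt (id 2, parent_id=1, level 3).
Iteration 4: join on id=1 -> bob (id 1, parent_id=NULL, level 4).
Iteration 5: parent_id is NULL; no match; recursion stops.
Total rows emitted: 5.

5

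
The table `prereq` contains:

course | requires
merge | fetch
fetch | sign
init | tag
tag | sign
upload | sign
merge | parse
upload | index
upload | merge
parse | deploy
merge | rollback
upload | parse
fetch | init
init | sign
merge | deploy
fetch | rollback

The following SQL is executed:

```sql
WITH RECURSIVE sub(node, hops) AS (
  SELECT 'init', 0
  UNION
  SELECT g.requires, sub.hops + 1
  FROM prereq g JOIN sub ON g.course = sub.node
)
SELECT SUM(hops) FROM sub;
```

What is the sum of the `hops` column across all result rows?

4

Base: (init, hops=0).
Iteration 1: edges from {init} -> (sign, hops=1), (tag, hops=1).
Iteration 2: edges from {sign,tag} -> (sign, hops=2).
Iteration 3: no outgoing edges from {sign}; recursion stops.
SUM(hops) = 0 + 1 + 1 + 2 = 4.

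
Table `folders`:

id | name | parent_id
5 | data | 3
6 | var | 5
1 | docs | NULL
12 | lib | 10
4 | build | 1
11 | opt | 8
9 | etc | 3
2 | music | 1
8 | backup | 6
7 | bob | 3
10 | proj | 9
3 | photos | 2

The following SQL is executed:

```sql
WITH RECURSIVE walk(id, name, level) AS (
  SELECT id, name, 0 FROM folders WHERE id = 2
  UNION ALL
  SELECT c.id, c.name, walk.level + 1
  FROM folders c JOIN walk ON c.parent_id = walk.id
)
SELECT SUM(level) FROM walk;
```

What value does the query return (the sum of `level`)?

Base: id=2 (music) at level 0.
Iteration 1: rows with parent_id in {2} -> photos (id 3, level 1).
Iteration 2: rows with parent_id in {3} -> data (id 5, level 2), bob (id 7, level 2), etc (id 9, level 2).
Iteration 3: rows with parent_id in {5,7,9} -> var (id 6, level 3), proj (id 10, level 3).
Iteration 4: rows with parent_id in {6,10} -> backup (id 8, level 4), lib (id 12, level 4).
Iteration 5: rows with parent_id in {8,12} -> opt (id 11, level 5).
Iteration 6: no rows with parent_id in {11}; recursion stops.
SUM(level) = 0 + 1 + 2 + 2 + 2 + 3 + 3 + 4 + 4 + 5 = 26.

26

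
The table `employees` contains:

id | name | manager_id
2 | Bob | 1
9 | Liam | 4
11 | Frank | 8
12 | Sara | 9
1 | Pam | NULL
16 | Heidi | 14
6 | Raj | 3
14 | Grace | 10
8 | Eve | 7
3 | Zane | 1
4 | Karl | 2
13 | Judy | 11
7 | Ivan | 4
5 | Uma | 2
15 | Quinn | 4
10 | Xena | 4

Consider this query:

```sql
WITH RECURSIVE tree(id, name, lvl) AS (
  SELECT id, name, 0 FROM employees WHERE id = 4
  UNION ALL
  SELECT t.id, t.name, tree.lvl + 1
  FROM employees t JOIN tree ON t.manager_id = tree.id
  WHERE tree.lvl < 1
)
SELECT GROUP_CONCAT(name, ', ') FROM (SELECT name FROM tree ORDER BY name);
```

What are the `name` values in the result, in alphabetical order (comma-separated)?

Ivan, Karl, Liam, Quinn, Xena

Base: id=4 (Karl) at lvl 0.
Iteration 1: rows with manager_id in {4} -> Ivan (id 7, lvl 1), Liam (id 9, lvl 1), Xena (id 10, lvl 1), Quinn (id 15, lvl 1).
Iteration 2: lvl < 1 fails for all current rows; recursion stops.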